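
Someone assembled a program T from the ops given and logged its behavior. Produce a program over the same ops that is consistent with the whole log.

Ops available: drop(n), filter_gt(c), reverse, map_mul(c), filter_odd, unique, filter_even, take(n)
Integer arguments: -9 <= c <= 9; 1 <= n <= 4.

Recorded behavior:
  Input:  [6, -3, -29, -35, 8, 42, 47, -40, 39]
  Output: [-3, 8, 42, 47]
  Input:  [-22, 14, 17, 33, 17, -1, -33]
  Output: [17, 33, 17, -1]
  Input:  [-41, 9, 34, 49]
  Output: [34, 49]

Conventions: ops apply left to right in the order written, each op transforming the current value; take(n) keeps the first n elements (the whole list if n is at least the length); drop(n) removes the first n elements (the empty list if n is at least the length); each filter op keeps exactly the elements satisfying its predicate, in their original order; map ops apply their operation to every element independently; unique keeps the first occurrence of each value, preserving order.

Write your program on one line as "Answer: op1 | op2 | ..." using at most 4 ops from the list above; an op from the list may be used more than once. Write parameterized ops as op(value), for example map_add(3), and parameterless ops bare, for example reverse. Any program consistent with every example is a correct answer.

filter_gt(-8) | drop(1) | take(4)

Check, running the answer program on each example:
  [6, -3, -29, -35, 8, 42, 47, -40, 39] -> [6, -3, 8, 42, 47, 39] -> [-3, 8, 42, 47, 39] -> [-3, 8, 42, 47]
  [-22, 14, 17, 33, 17, -1, -33] -> [14, 17, 33, 17, -1] -> [17, 33, 17, -1] -> [17, 33, 17, -1]
  [-41, 9, 34, 49] -> [9, 34, 49] -> [34, 49] -> [34, 49]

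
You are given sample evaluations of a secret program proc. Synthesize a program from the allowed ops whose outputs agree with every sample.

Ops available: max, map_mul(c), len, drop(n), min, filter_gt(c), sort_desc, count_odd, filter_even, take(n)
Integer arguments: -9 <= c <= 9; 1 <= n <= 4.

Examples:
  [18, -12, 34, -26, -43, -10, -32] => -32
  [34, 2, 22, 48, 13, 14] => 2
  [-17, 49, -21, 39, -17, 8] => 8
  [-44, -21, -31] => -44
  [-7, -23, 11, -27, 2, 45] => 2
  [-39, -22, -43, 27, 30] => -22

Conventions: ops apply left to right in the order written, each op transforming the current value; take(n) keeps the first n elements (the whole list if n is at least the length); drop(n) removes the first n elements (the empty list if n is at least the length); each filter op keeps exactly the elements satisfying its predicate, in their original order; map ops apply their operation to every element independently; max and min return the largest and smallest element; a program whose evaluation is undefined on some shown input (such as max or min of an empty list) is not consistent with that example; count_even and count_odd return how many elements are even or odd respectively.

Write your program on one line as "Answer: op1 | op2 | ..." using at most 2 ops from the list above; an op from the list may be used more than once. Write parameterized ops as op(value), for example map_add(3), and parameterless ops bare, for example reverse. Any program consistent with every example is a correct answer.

filter_even | min

Check, running the answer program on each example:
  [18, -12, 34, -26, -43, -10, -32] -> [18, -12, 34, -26, -10, -32] -> -32
  [34, 2, 22, 48, 13, 14] -> [34, 2, 22, 48, 14] -> 2
  [-17, 49, -21, 39, -17, 8] -> [8] -> 8
  [-44, -21, -31] -> [-44] -> -44
  [-7, -23, 11, -27, 2, 45] -> [2] -> 2
  [-39, -22, -43, 27, 30] -> [-22, 30] -> -22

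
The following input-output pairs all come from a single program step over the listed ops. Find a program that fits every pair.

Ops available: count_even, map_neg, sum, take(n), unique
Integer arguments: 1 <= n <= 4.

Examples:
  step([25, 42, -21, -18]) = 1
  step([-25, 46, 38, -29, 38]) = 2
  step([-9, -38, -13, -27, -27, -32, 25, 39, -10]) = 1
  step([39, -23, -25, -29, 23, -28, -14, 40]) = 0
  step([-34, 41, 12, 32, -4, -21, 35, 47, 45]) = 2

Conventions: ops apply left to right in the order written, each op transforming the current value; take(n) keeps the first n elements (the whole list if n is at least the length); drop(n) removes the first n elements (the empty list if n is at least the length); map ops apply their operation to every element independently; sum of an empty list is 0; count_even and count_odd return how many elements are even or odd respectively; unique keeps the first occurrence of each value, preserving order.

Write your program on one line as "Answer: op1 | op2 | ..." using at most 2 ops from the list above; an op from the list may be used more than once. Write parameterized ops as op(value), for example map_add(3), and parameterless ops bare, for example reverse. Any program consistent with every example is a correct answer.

take(3) | count_even

Check, running the answer program on each example:
  [25, 42, -21, -18] -> [25, 42, -21] -> 1
  [-25, 46, 38, -29, 38] -> [-25, 46, 38] -> 2
  [-9, -38, -13, -27, -27, -32, 25, 39, -10] -> [-9, -38, -13] -> 1
  [39, -23, -25, -29, 23, -28, -14, 40] -> [39, -23, -25] -> 0
  [-34, 41, 12, 32, -4, -21, 35, 47, 45] -> [-34, 41, 12] -> 2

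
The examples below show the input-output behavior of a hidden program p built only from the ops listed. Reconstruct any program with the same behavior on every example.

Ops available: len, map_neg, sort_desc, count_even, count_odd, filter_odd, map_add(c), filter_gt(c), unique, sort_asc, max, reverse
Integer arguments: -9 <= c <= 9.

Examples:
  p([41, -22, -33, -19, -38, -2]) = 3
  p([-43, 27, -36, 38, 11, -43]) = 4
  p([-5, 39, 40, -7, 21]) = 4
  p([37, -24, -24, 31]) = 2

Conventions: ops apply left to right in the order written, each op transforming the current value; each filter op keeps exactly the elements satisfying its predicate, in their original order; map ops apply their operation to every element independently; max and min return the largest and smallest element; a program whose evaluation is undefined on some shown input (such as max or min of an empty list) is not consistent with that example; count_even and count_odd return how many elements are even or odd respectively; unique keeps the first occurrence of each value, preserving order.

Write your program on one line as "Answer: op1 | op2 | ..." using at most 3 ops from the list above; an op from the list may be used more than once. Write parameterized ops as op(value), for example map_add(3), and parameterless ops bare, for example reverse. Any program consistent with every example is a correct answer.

filter_odd | map_add(9) | count_even

Check, running the answer program on each example:
  [41, -22, -33, -19, -38, -2] -> [41, -33, -19] -> [50, -24, -10] -> 3
  [-43, 27, -36, 38, 11, -43] -> [-43, 27, 11, -43] -> [-34, 36, 20, -34] -> 4
  [-5, 39, 40, -7, 21] -> [-5, 39, -7, 21] -> [4, 48, 2, 30] -> 4
  [37, -24, -24, 31] -> [37, 31] -> [46, 40] -> 2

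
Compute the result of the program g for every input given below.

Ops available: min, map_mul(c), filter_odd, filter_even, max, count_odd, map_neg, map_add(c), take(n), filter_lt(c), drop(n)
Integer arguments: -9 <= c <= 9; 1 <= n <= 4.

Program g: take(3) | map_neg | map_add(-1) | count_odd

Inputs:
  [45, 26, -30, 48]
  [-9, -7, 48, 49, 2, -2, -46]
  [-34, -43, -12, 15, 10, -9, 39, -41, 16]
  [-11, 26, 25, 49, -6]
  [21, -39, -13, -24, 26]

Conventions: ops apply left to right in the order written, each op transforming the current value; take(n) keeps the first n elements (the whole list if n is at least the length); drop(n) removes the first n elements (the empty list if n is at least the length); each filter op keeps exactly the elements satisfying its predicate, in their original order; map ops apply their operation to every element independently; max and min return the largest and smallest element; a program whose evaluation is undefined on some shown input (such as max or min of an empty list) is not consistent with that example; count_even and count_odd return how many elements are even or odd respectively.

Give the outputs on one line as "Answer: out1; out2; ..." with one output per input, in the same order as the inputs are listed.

Execution, op by op:
  [45, 26, -30, 48] -> [45, 26, -30] -> [-45, -26, 30] -> [-46, -27, 29] -> 2
  [-9, -7, 48, 49, 2, -2, -46] -> [-9, -7, 48] -> [9, 7, -48] -> [8, 6, -49] -> 1
  [-34, -43, -12, 15, 10, -9, 39, -41, 16] -> [-34, -43, -12] -> [34, 43, 12] -> [33, 42, 11] -> 2
  [-11, 26, 25, 49, -6] -> [-11, 26, 25] -> [11, -26, -25] -> [10, -27, -26] -> 1
  [21, -39, -13, -24, 26] -> [21, -39, -13] -> [-21, 39, 13] -> [-22, 38, 12] -> 0

2; 1; 2; 1; 0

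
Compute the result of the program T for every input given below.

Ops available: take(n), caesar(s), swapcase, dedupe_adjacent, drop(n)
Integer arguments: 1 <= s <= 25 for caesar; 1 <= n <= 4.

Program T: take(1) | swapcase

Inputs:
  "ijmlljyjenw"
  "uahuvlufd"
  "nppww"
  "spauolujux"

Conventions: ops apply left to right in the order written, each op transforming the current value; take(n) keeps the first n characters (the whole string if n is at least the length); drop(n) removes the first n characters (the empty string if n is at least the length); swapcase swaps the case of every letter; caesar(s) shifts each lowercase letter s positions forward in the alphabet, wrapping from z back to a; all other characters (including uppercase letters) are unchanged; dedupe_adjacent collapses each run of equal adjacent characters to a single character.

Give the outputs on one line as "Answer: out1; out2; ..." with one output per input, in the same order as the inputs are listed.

Execution, op by op:
  "ijmlljyjenw" -> "i" -> "I"
  "uahuvlufd" -> "u" -> "U"
  "nppww" -> "n" -> "N"
  "spauolujux" -> "s" -> "S"

"I"; "U"; "N"; "S"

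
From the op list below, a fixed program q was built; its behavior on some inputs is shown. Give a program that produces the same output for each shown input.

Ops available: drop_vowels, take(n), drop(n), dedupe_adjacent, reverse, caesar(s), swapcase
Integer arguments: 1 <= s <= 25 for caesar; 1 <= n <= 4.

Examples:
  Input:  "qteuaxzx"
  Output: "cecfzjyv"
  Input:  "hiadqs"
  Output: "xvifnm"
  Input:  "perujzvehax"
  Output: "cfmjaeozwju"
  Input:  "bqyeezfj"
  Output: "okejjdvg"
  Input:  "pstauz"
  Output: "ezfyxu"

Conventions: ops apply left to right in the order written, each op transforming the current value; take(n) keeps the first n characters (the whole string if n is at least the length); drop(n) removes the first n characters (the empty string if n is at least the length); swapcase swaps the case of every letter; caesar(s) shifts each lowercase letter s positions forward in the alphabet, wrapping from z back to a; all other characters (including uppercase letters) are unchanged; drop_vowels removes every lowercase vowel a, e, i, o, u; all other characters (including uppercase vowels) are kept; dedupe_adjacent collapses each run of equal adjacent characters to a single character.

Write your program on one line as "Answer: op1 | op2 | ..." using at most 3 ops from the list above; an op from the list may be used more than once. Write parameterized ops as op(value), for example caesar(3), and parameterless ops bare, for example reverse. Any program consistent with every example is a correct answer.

caesar(5) | reverse

Check, running the answer program on each example:
  "qteuaxzx" -> "vyjzfcec" -> "cecfzjyv"
  "hiadqs" -> "mnfivx" -> "xvifnm"
  "perujzvehax" -> "ujwzoeajmfc" -> "cfmjaeozwju"
  "bqyeezfj" -> "gvdjjeko" -> "okejjdvg"
  "pstauz" -> "uxyfze" -> "ezfyxu"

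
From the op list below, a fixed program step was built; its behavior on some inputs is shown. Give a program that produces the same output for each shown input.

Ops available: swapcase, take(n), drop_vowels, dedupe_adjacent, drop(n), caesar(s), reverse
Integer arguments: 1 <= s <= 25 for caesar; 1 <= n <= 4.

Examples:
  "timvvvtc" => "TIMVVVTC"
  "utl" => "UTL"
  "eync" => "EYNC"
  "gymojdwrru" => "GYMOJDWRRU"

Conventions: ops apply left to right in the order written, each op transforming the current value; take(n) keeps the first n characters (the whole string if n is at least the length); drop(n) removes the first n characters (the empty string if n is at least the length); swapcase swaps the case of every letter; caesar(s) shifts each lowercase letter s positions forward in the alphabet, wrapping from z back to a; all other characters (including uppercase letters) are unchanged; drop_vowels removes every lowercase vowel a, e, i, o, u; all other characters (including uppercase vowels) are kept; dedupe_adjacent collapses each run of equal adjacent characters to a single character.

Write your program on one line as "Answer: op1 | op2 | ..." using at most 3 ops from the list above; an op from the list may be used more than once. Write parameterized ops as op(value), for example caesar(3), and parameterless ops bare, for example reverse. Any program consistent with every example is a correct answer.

reverse | swapcase | reverse

Check, running the answer program on each example:
  "timvvvtc" -> "ctvvvmit" -> "CTVVVMIT" -> "TIMVVVTC"
  "utl" -> "ltu" -> "LTU" -> "UTL"
  "eync" -> "cnye" -> "CNYE" -> "EYNC"
  "gymojdwrru" -> "urrwdjomyg" -> "URRWDJOMYG" -> "GYMOJDWRRU"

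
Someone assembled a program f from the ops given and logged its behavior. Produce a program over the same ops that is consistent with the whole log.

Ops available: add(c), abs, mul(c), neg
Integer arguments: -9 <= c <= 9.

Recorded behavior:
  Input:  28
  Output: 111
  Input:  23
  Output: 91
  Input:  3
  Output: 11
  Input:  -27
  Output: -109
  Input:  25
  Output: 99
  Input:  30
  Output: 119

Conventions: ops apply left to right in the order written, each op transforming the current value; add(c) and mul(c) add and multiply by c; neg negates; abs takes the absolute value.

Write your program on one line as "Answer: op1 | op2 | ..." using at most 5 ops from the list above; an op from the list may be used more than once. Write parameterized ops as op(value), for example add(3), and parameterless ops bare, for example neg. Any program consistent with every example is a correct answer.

mul(4) | add(-9) | add(5) | add(3)

Check, running the answer program on each example:
  28 -> 112 -> 103 -> 108 -> 111
  23 -> 92 -> 83 -> 88 -> 91
  3 -> 12 -> 3 -> 8 -> 11
  -27 -> -108 -> -117 -> -112 -> -109
  25 -> 100 -> 91 -> 96 -> 99
  30 -> 120 -> 111 -> 116 -> 119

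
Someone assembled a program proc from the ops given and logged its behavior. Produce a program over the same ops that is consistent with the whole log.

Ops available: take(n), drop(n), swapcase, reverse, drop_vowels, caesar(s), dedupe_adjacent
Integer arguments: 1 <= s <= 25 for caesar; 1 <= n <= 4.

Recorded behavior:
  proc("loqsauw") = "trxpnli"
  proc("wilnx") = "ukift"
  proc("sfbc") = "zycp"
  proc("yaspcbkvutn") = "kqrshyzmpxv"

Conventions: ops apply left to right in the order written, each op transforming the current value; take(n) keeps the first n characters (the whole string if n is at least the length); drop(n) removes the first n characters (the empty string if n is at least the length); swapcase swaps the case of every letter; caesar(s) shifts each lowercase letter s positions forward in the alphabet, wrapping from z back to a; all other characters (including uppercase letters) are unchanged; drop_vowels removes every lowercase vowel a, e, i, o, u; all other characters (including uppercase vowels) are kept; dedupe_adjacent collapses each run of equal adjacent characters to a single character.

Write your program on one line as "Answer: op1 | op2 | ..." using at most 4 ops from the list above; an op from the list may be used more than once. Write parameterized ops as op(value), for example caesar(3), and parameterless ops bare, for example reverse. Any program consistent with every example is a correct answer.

reverse | caesar(25) | caesar(15) | caesar(9)

Check, running the answer program on each example:
  "loqsauw" -> "wuasqol" -> "vtzrpnk" -> "kiogecz" -> "trxpnli"
  "wilnx" -> "xnliw" -> "wmkhv" -> "lbzwk" -> "ukift"
  "sfbc" -> "cbfs" -> "baer" -> "qptg" -> "zycp"
  "yaspcbkvutn" -> "ntuvkbcpsay" -> "mstujaborzx" -> "bhijypqdgom" -> "kqrshyzmpxv"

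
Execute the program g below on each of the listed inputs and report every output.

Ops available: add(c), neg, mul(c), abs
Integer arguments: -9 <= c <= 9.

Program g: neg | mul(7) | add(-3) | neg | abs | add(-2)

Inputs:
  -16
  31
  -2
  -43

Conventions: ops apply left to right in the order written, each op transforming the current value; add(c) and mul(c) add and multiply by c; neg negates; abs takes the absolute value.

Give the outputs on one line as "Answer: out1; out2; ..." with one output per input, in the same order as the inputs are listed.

107; 218; 9; 296

Execution, op by op:
  -16 -> 16 -> 112 -> 109 -> -109 -> 109 -> 107
  31 -> -31 -> -217 -> -220 -> 220 -> 220 -> 218
  -2 -> 2 -> 14 -> 11 -> -11 -> 11 -> 9
  -43 -> 43 -> 301 -> 298 -> -298 -> 298 -> 296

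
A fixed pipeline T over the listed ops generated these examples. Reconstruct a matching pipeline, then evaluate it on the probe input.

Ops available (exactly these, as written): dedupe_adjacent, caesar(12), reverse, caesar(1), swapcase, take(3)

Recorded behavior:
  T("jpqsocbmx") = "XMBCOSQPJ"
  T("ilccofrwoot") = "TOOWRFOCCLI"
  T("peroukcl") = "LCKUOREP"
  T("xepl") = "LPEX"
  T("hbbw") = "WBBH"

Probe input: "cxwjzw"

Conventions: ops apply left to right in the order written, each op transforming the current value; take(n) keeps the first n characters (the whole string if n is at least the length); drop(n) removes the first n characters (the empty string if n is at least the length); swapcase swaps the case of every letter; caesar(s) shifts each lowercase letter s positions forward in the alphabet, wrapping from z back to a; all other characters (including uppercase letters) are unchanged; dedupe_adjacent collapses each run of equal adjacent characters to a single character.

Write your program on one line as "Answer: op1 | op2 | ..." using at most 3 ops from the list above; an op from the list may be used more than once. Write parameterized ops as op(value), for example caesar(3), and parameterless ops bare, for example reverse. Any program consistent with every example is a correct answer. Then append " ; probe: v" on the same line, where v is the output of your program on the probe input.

swapcase | reverse ; probe: "WZJWXC"

Check, running the answer program on each example:
  "jpqsocbmx" -> "JPQSOCBMX" -> "XMBCOSQPJ"
  "ilccofrwoot" -> "ILCCOFRWOOT" -> "TOOWRFOCCLI"
  "peroukcl" -> "PEROUKCL" -> "LCKUOREP"
  "xepl" -> "XEPL" -> "LPEX"
  "hbbw" -> "HBBW" -> "WBBH"
  probe: "cxwjzw" -> "CXWJZW" -> "WZJWXC"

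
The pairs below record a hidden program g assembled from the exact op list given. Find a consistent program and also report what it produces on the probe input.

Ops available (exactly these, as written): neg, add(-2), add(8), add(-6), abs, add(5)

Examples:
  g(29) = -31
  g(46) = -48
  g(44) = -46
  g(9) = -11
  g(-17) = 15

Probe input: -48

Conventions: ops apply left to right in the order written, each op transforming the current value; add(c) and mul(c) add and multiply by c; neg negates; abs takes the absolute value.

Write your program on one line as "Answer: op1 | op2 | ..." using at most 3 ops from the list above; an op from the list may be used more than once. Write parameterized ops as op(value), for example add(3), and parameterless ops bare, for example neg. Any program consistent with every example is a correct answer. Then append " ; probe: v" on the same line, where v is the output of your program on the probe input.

neg | add(-2) ; probe: 46

Check, running the answer program on each example:
  29 -> -29 -> -31
  46 -> -46 -> -48
  44 -> -44 -> -46
  9 -> -9 -> -11
  -17 -> 17 -> 15
  probe: -48 -> 48 -> 46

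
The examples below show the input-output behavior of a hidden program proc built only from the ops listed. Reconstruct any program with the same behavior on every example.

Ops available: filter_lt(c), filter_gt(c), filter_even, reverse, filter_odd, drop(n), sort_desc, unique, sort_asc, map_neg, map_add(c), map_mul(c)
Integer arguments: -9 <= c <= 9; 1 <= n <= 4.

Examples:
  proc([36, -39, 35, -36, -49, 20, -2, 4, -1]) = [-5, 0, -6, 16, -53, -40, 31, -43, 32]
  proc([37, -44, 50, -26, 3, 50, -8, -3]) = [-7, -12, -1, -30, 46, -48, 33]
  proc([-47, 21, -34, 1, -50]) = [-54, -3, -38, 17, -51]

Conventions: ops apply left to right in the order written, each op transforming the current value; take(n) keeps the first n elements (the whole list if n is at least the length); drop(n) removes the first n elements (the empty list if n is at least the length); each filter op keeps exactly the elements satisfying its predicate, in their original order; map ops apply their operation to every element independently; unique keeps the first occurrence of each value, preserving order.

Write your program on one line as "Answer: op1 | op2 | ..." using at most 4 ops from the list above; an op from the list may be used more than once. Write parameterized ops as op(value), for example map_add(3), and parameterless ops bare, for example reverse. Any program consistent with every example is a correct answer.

unique | map_add(-4) | reverse

Check, running the answer program on each example:
  [36, -39, 35, -36, -49, 20, -2, 4, -1] -> [36, -39, 35, -36, -49, 20, -2, 4, -1] -> [32, -43, 31, -40, -53, 16, -6, 0, -5] -> [-5, 0, -6, 16, -53, -40, 31, -43, 32]
  [37, -44, 50, -26, 3, 50, -8, -3] -> [37, -44, 50, -26, 3, -8, -3] -> [33, -48, 46, -30, -1, -12, -7] -> [-7, -12, -1, -30, 46, -48, 33]
  [-47, 21, -34, 1, -50] -> [-47, 21, -34, 1, -50] -> [-51, 17, -38, -3, -54] -> [-54, -3, -38, 17, -51]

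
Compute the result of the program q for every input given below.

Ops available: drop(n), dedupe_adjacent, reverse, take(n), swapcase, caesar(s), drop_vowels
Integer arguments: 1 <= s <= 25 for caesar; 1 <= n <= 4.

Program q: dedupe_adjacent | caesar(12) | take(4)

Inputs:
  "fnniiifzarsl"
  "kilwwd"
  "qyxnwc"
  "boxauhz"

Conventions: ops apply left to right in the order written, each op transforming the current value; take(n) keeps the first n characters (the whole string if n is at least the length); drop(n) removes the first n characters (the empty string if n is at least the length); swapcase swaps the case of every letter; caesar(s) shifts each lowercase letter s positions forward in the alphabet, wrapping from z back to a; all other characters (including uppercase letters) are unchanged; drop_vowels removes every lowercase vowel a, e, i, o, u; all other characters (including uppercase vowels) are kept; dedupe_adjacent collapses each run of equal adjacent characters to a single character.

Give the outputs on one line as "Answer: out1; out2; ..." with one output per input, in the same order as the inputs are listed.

"rzur"; "wuxi"; "ckjz"; "najm"

Execution, op by op:
  "fnniiifzarsl" -> "fnifzarsl" -> "rzurlmdex" -> "rzur"
  "kilwwd" -> "kilwd" -> "wuxip" -> "wuxi"
  "qyxnwc" -> "qyxnwc" -> "ckjzio" -> "ckjz"
  "boxauhz" -> "boxauhz" -> "najmgtl" -> "najm"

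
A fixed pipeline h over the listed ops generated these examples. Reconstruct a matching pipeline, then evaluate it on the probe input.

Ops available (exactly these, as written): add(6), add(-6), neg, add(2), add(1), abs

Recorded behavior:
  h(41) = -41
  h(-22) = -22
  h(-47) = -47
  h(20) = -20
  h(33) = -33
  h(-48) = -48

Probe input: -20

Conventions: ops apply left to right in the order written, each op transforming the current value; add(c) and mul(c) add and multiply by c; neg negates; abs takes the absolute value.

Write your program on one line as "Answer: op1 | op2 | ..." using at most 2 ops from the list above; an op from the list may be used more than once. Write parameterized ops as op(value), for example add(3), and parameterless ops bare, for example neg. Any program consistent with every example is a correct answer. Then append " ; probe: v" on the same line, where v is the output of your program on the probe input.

abs | neg ; probe: -20

Check, running the answer program on each example:
  41 -> 41 -> -41
  -22 -> 22 -> -22
  -47 -> 47 -> -47
  20 -> 20 -> -20
  33 -> 33 -> -33
  -48 -> 48 -> -48
  probe: -20 -> 20 -> -20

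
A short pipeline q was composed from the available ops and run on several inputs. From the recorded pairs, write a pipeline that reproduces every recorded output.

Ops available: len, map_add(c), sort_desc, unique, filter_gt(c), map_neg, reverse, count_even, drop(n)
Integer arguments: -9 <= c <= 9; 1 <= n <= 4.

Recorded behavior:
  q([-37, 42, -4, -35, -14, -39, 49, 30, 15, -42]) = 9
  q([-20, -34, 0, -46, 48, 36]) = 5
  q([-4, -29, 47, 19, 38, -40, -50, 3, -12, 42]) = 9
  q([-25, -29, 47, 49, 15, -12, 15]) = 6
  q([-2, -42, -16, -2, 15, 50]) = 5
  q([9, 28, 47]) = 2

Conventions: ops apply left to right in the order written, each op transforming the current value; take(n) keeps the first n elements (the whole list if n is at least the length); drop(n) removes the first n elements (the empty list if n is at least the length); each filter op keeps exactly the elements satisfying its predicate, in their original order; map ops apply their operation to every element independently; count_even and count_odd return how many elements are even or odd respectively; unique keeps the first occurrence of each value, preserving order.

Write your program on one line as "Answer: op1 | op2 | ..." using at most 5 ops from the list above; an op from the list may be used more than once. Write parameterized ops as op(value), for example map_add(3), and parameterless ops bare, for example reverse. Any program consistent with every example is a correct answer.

sort_desc | drop(1) | reverse | len

Check, running the answer program on each example:
  [-37, 42, -4, -35, -14, -39, 49, 30, 15, -42] -> [49, 42, 30, 15, -4, -14, -35, -37, -39, -42] -> [42, 30, 15, -4, -14, -35, -37, -39, -42] -> [-42, -39, -37, -35, -14, -4, 15, 30, 42] -> 9
  [-20, -34, 0, -46, 48, 36] -> [48, 36, 0, -20, -34, -46] -> [36, 0, -20, -34, -46] -> [-46, -34, -20, 0, 36] -> 5
  [-4, -29, 47, 19, 38, -40, -50, 3, -12, 42] -> [47, 42, 38, 19, 3, -4, -12, -29, -40, -50] -> [42, 38, 19, 3, -4, -12, -29, -40, -50] -> [-50, -40, -29, -12, -4, 3, 19, 38, 42] -> 9
  [-25, -29, 47, 49, 15, -12, 15] -> [49, 47, 15, 15, -12, -25, -29] -> [47, 15, 15, -12, -25, -29] -> [-29, -25, -12, 15, 15, 47] -> 6
  [-2, -42, -16, -2, 15, 50] -> [50, 15, -2, -2, -16, -42] -> [15, -2, -2, -16, -42] -> [-42, -16, -2, -2, 15] -> 5
  [9, 28, 47] -> [47, 28, 9] -> [28, 9] -> [9, 28] -> 2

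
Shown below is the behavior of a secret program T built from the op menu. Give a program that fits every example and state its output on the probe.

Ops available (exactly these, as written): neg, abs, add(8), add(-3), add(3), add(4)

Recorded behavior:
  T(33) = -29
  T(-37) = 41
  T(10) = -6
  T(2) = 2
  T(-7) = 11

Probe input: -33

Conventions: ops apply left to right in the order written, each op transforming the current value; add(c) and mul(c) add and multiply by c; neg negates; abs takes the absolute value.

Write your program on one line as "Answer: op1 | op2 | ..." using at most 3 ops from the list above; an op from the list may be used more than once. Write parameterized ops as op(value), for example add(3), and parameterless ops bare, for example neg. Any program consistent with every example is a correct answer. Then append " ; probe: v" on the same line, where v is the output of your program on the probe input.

neg | add(4) ; probe: 37

Check, running the answer program on each example:
  33 -> -33 -> -29
  -37 -> 37 -> 41
  10 -> -10 -> -6
  2 -> -2 -> 2
  -7 -> 7 -> 11
  probe: -33 -> 33 -> 37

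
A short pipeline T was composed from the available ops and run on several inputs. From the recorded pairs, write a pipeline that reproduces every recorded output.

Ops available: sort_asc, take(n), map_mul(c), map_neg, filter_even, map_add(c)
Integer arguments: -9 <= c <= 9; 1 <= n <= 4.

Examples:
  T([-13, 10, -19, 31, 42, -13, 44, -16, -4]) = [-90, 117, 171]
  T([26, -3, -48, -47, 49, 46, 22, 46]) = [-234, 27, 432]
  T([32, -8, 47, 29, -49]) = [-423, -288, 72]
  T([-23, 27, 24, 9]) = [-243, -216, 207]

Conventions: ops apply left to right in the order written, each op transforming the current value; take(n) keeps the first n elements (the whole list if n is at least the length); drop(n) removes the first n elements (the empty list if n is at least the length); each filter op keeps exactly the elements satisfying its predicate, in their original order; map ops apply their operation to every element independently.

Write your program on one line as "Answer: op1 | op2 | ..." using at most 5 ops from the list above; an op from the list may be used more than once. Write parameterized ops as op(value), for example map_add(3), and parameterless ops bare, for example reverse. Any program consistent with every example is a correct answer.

map_mul(-9) | take(4) | take(3) | sort_asc

Check, running the answer program on each example:
  [-13, 10, -19, 31, 42, -13, 44, -16, -4] -> [117, -90, 171, -279, -378, 117, -396, 144, 36] -> [117, -90, 171, -279] -> [117, -90, 171] -> [-90, 117, 171]
  [26, -3, -48, -47, 49, 46, 22, 46] -> [-234, 27, 432, 423, -441, -414, -198, -414] -> [-234, 27, 432, 423] -> [-234, 27, 432] -> [-234, 27, 432]
  [32, -8, 47, 29, -49] -> [-288, 72, -423, -261, 441] -> [-288, 72, -423, -261] -> [-288, 72, -423] -> [-423, -288, 72]
  [-23, 27, 24, 9] -> [207, -243, -216, -81] -> [207, -243, -216, -81] -> [207, -243, -216] -> [-243, -216, 207]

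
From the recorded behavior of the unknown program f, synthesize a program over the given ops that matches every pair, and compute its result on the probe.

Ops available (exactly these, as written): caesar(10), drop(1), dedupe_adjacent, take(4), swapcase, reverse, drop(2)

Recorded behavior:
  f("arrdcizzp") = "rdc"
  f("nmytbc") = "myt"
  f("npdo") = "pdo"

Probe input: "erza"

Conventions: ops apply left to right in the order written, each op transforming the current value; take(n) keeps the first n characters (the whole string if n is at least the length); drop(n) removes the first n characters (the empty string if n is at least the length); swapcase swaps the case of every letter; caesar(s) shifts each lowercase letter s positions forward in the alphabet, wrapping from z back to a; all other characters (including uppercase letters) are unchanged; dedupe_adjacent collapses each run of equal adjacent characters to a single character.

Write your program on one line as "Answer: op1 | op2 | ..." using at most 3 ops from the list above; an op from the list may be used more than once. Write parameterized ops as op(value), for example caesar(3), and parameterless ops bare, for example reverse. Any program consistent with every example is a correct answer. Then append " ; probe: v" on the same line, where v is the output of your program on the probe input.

dedupe_adjacent | take(4) | drop(1) ; probe: "rza"

Check, running the answer program on each example:
  "arrdcizzp" -> "ardcizp" -> "ardc" -> "rdc"
  "nmytbc" -> "nmytbc" -> "nmyt" -> "myt"
  "npdo" -> "npdo" -> "npdo" -> "pdo"
  probe: "erza" -> "erza" -> "erza" -> "rza"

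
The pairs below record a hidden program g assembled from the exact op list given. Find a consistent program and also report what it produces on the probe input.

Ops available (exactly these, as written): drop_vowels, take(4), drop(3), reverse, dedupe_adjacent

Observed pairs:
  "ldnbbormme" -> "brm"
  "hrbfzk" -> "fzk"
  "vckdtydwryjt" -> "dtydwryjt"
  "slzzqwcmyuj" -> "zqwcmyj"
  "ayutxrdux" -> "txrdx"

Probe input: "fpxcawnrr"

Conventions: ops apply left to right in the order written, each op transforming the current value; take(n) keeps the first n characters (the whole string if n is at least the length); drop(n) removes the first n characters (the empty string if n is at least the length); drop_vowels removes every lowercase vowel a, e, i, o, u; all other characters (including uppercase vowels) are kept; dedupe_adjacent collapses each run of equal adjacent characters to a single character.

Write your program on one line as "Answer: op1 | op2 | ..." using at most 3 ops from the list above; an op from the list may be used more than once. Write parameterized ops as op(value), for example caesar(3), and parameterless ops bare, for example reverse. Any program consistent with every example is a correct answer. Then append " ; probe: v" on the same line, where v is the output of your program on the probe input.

drop(3) | dedupe_adjacent | drop_vowels ; probe: "cwnr"

Check, running the answer program on each example:
  "ldnbbormme" -> "bbormme" -> "borme" -> "brm"
  "hrbfzk" -> "fzk" -> "fzk" -> "fzk"
  "vckdtydwryjt" -> "dtydwryjt" -> "dtydwryjt" -> "dtydwryjt"
  "slzzqwcmyuj" -> "zqwcmyuj" -> "zqwcmyuj" -> "zqwcmyj"
  "ayutxrdux" -> "txrdux" -> "txrdux" -> "txrdx"
  probe: "fpxcawnrr" -> "cawnrr" -> "cawnr" -> "cwnr"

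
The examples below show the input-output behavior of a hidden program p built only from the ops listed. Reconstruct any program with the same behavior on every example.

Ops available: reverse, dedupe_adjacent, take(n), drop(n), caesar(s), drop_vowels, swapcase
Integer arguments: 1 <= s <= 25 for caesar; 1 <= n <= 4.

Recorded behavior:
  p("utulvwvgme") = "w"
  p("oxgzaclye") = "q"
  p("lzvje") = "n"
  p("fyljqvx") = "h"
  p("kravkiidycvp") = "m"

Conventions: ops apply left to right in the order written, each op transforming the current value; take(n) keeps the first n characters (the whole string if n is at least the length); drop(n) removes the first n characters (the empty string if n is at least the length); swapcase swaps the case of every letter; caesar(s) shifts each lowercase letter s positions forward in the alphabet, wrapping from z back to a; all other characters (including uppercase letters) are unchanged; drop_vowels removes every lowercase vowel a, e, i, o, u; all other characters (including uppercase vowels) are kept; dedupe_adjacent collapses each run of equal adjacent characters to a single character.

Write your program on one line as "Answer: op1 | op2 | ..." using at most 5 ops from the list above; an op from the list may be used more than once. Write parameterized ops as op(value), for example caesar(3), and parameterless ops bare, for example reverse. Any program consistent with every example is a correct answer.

take(3) | take(1) | caesar(19) | caesar(9)

Check, running the answer program on each example:
  "utulvwvgme" -> "utu" -> "u" -> "n" -> "w"
  "oxgzaclye" -> "oxg" -> "o" -> "h" -> "q"
  "lzvje" -> "lzv" -> "l" -> "e" -> "n"
  "fyljqvx" -> "fyl" -> "f" -> "y" -> "h"
  "kravkiidycvp" -> "kra" -> "k" -> "d" -> "m"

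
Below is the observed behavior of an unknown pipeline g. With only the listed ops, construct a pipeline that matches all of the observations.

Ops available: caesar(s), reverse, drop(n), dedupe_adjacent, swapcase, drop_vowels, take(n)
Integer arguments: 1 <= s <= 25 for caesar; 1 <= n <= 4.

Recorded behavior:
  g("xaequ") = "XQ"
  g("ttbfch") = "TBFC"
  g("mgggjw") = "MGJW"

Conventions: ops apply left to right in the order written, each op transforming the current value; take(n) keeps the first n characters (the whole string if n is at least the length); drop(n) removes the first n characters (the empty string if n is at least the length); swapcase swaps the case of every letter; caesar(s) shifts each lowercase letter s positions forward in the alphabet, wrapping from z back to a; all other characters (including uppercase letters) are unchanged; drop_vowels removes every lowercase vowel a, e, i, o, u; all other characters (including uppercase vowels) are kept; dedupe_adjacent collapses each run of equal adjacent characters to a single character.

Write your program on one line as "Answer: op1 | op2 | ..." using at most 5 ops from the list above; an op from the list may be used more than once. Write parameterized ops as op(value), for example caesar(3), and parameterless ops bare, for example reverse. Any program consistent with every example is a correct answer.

dedupe_adjacent | drop_vowels | take(4) | swapcase

Check, running the answer program on each example:
  "xaequ" -> "xaequ" -> "xq" -> "xq" -> "XQ"
  "ttbfch" -> "tbfch" -> "tbfch" -> "tbfc" -> "TBFC"
  "mgggjw" -> "mgjw" -> "mgjw" -> "mgjw" -> "MGJW"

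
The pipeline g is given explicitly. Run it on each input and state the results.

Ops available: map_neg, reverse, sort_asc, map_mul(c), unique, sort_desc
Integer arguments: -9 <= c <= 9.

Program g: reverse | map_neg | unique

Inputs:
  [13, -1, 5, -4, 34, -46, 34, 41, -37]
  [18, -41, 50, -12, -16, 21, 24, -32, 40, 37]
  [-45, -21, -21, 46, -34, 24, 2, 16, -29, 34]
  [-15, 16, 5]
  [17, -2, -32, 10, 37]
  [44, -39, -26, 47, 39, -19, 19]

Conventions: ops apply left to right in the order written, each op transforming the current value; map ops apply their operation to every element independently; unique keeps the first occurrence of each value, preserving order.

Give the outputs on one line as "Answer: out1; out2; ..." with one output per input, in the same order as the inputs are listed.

[37, -41, -34, 46, 4, -5, 1, -13]; [-37, -40, 32, -24, -21, 16, 12, -50, 41, -18]; [-34, 29, -16, -2, -24, 34, -46, 21, 45]; [-5, -16, 15]; [-37, -10, 32, 2, -17]; [-19, 19, -39, -47, 26, 39, -44]

Execution, op by op:
  [13, -1, 5, -4, 34, -46, 34, 41, -37] -> [-37, 41, 34, -46, 34, -4, 5, -1, 13] -> [37, -41, -34, 46, -34, 4, -5, 1, -13] -> [37, -41, -34, 46, 4, -5, 1, -13]
  [18, -41, 50, -12, -16, 21, 24, -32, 40, 37] -> [37, 40, -32, 24, 21, -16, -12, 50, -41, 18] -> [-37, -40, 32, -24, -21, 16, 12, -50, 41, -18] -> [-37, -40, 32, -24, -21, 16, 12, -50, 41, -18]
  [-45, -21, -21, 46, -34, 24, 2, 16, -29, 34] -> [34, -29, 16, 2, 24, -34, 46, -21, -21, -45] -> [-34, 29, -16, -2, -24, 34, -46, 21, 21, 45] -> [-34, 29, -16, -2, -24, 34, -46, 21, 45]
  [-15, 16, 5] -> [5, 16, -15] -> [-5, -16, 15] -> [-5, -16, 15]
  [17, -2, -32, 10, 37] -> [37, 10, -32, -2, 17] -> [-37, -10, 32, 2, -17] -> [-37, -10, 32, 2, -17]
  [44, -39, -26, 47, 39, -19, 19] -> [19, -19, 39, 47, -26, -39, 44] -> [-19, 19, -39, -47, 26, 39, -44] -> [-19, 19, -39, -47, 26, 39, -44]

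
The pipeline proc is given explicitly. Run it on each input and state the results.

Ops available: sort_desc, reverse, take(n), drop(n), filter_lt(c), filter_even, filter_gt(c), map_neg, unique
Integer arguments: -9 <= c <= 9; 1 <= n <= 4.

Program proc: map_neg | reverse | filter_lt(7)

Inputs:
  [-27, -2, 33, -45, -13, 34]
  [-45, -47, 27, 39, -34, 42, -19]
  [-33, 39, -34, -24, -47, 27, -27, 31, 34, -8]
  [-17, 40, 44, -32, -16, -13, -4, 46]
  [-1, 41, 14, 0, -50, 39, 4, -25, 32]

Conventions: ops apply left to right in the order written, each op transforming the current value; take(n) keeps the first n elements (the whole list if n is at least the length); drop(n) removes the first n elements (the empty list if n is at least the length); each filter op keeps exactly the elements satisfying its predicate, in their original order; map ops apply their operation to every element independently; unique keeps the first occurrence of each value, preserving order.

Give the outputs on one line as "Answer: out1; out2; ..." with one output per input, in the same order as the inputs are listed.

Execution, op by op:
  [-27, -2, 33, -45, -13, 34] -> [27, 2, -33, 45, 13, -34] -> [-34, 13, 45, -33, 2, 27] -> [-34, -33, 2]
  [-45, -47, 27, 39, -34, 42, -19] -> [45, 47, -27, -39, 34, -42, 19] -> [19, -42, 34, -39, -27, 47, 45] -> [-42, -39, -27]
  [-33, 39, -34, -24, -47, 27, -27, 31, 34, -8] -> [33, -39, 34, 24, 47, -27, 27, -31, -34, 8] -> [8, -34, -31, 27, -27, 47, 24, 34, -39, 33] -> [-34, -31, -27, -39]
  [-17, 40, 44, -32, -16, -13, -4, 46] -> [17, -40, -44, 32, 16, 13, 4, -46] -> [-46, 4, 13, 16, 32, -44, -40, 17] -> [-46, 4, -44, -40]
  [-1, 41, 14, 0, -50, 39, 4, -25, 32] -> [1, -41, -14, 0, 50, -39, -4, 25, -32] -> [-32, 25, -4, -39, 50, 0, -14, -41, 1] -> [-32, -4, -39, 0, -14, -41, 1]

[-34, -33, 2]; [-42, -39, -27]; [-34, -31, -27, -39]; [-46, 4, -44, -40]; [-32, -4, -39, 0, -14, -41, 1]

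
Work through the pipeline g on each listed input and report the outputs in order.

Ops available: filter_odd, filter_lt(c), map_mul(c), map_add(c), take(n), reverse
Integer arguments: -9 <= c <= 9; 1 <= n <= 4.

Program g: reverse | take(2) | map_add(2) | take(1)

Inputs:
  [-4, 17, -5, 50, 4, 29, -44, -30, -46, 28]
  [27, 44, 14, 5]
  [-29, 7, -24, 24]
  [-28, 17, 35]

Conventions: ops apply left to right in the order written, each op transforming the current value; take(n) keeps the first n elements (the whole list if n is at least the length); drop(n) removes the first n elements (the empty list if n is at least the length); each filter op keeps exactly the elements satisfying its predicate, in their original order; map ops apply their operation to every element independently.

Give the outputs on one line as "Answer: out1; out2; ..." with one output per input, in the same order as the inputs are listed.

[30]; [7]; [26]; [37]

Execution, op by op:
  [-4, 17, -5, 50, 4, 29, -44, -30, -46, 28] -> [28, -46, -30, -44, 29, 4, 50, -5, 17, -4] -> [28, -46] -> [30, -44] -> [30]
  [27, 44, 14, 5] -> [5, 14, 44, 27] -> [5, 14] -> [7, 16] -> [7]
  [-29, 7, -24, 24] -> [24, -24, 7, -29] -> [24, -24] -> [26, -22] -> [26]
  [-28, 17, 35] -> [35, 17, -28] -> [35, 17] -> [37, 19] -> [37]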